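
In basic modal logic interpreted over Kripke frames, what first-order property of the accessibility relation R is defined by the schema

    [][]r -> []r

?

density: forall x forall y (Rxy -> exists z (Rxz & Rzy))

Suppose □□r→□r is valid. Take Rxy and set V(r)={w : xR²w}. Then □□r at x, so □r at x, so r at y, i.e. ∃z(Rxz∧Rzy).
Conversely, any frame satisfying forall x forall y (Rxy -> exists z (Rxz & Rzy)) validates the schema.
So the correspondent is density.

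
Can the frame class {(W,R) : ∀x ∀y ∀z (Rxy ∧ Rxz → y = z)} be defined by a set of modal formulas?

Yes — defined by ◇p → □p

The condition is partial functionality. A defining modal formula is ◇p → □p.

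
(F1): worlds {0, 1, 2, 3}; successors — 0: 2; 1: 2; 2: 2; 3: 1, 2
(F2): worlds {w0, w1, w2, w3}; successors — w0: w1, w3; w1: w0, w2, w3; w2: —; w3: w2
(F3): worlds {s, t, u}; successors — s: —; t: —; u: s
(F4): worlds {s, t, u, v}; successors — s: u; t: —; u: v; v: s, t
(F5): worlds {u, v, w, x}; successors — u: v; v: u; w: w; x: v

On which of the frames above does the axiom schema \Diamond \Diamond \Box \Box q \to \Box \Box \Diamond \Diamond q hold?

(F1), (F3), (F5)

The schema corresponds to a generalized confluence (Geach) condition: \forall x \forall y \forall z ((x R^2 y \wedge x R^2 z) \to \exists w (y R^2 w \wedge z R^2 w)).
(F1): ✓.
(F2): fails — w0R²w0, w0R²w2 but no w with w0R²w and w2R²w.
(F3): ✓.
(F4): fails — uR²s, uR²t but no w with sR²w and tR²w.
(F5): ✓.
Valid on: (F1), (F3), (F5).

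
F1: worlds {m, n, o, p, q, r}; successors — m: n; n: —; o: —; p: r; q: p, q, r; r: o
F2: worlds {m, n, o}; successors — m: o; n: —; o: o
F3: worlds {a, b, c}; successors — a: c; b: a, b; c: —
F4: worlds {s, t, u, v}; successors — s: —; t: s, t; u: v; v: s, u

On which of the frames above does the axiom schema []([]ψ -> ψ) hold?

F2

This is the axiom for shift-reflexivity; its first-order frame correspondent is forall x forall y (Rxy -> Ryy).
F1: fails — Rpr but not Rrr.
F2: satisfies the condition.
F3: fails — Rac but not Rcc.
F4: fails — Ruv but not Rvv.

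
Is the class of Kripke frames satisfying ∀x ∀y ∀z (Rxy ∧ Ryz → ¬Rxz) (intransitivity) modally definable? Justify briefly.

If a class were modally definable it would be closed under surjective bounded morphisms (Goldblatt–Thomason).
The 5-cycle (worlds a,b,c,d,e with a→b→c→d→e→a) is intransitive. Mapping every world to a single reflexive point • is a surjective bounded morphism; the reflexive point is not intransitive (R••∧R•• but R••).
So the class is not modally definable.

No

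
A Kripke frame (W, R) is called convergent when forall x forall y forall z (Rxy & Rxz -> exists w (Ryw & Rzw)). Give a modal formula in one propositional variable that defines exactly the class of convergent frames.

A defining formula is ◇□ψ → □◇ψ (the .2 axiom).
Suppose ◇□ψ→□◇ψ is valid. Take Rxy, Rxz and set V(ψ)={w : Ryw}. Then □ψ at y so ◇□ψ at x, so □◇ψ at x, so ◇ψ at z, giving w with Rzw and Ryw.

◇□ψ → □◇ψ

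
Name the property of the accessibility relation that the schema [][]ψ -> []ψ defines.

Suppose □□ψ→□ψ is valid. Take Rxy and set V(ψ)={w : xR²w}. Then □□ψ at x, so □ψ at x, so ψ at y, i.e. ∃z(Rxz∧Rzy).
Conversely, any frame satisfying forall x forall y (Rxy -> exists z (Rxz & Rzy)) validates the schema.
Frame condition: forall x forall y (Rxy -> exists z (Rxz & Rzy)).

density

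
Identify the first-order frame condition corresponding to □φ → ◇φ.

Suppose □φ→◇φ is valid. At any x set V(φ)=W. Then □φ at x, so ◇φ at x, so x has a successor.
Conversely, on a frame with seriality the schema holds at every world under every valuation.
Frame condition: ∀x ∃y Rxy.

Seriality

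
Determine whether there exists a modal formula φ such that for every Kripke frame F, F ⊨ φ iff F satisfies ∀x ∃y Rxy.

The condition is seriality. A defining modal formula is □r → ◇r.
Suppose □r→◇r is valid. At any x set V(r)=W. Then □r at x, so ◇r at x, so x has a successor.

Yes — defined by □r → ◇r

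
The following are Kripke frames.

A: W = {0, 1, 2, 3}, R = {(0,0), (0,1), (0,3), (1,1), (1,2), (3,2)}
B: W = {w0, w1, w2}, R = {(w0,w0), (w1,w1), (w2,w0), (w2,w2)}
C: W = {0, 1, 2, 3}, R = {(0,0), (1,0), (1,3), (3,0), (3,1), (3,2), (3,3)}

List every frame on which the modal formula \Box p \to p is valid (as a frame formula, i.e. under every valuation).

B

Frame correspondent (Sahlqvist): \forall x Rxx — i.e. reflexivity.
A: fails — world 2 does not see itself.
B: holds.
C: fails — world 1 does not see itself.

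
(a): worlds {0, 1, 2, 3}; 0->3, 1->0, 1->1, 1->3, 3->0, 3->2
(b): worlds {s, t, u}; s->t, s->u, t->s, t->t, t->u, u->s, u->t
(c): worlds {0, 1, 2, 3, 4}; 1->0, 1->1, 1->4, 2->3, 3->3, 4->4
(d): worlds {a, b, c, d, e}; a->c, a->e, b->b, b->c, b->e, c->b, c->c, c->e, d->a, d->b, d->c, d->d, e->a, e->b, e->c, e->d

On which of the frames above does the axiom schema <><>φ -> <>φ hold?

This is the axiom for a generalized confluence (Geach) condition; its first-order frame correspondent is forall x forall y (x R^2 y -> exists w (y = w & xRw)).
(a): fails — 0R²0 but no w with 0=w and 0Rw.
(b): fails — sR²s but no w with s=w and sRw.
(c): holds.
(d): fails — aR²a but no w with a=w and aRw.
Valid on: (c).

(c)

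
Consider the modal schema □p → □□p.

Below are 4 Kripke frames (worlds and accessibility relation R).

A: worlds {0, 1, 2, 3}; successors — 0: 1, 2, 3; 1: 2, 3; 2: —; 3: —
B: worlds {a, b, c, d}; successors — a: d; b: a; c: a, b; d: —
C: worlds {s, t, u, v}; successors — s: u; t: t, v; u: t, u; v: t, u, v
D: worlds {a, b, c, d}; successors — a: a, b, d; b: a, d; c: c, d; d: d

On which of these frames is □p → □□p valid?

A

This is the axiom for transitivity; its first-order frame correspondent is ∀x ∀y ∀z (Rxy ∧ Ryz → Rxz).
A: condition met.
B: fails — Rca and Rad but not Rcd.
C: fails — Rtv and Rvu but not Rtu.
D: fails — Rba and Rab but not Rbb.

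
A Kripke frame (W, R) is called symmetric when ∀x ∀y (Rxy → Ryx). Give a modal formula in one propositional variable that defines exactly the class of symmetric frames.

A defining formula is s → □◇s (the B axiom).
Suppose s→□◇s is valid. Take Rxy and set V(s)={x}. Then s at x, so □◇s at x, so ◇s at y, so some z with Ryz has s; z=x, i.e. Ryx.

s → □◇s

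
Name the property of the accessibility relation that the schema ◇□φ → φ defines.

Symmetry

This schema is equivalent to the B axiom φ → □◇φ.
Its frame correspondent is symmetry — ∀x ∀y (Rxy → Ryx).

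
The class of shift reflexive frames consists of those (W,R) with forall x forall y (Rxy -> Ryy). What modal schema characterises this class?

□(□q → q)

A defining formula is □(□q → q) (the T□ axiom).
Suppose □(□q→q) is valid. Take Rxy and set V(q)={w : Ryw}. Then at y, □q holds; since □(□q→q) at x, □q→q at y, so q at y, i.e. Ryy.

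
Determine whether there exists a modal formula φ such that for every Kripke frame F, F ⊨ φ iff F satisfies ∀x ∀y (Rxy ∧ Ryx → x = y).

No

Modal frame validity is preserved under surjective bounded morphisms.
The 6-cycle (worlds 0,1,2,3,4,5 with 0→1→2→3→4→5→0) is antisymmetric. Sending even-indexed worlds to s and odd-indexed worlds to t is a surjective bounded morphism onto the two-world frame with s↔t, which is not antisymmetric.
So no modal formula (or set of formulas) defines exactly the antisymmetric frames.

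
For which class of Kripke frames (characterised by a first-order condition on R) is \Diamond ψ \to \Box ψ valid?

partial functionality

Suppose ◇ψ→□ψ is valid. Take Rxy, Rxz and set V(ψ)={y}. Then ◇ψ at x, so □ψ at x, so ψ at z, i.e. z=y.
Conversely, on a frame with partial functionality the schema holds at every world under every valuation.
So the correspondent is partial functionality.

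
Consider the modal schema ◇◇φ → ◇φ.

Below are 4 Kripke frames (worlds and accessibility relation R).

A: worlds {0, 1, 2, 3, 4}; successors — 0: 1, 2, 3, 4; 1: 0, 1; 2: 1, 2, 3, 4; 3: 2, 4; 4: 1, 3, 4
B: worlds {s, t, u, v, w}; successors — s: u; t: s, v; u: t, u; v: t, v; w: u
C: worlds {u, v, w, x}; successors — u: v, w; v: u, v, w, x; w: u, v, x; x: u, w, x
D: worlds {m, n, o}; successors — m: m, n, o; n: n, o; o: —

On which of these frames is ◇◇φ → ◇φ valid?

This is the axiom for transitivity; its first-order frame correspondent is ∀x ∀y ∀z (Rxy ∧ Ryz → Rxz).
A: fails — R10 and R02 but not R12.
B: fails — Rtv and Rvt but not Rtt.
C: fails — Ruv and Rvu but not Ruu.
D: condition met.
Valid on: D.

D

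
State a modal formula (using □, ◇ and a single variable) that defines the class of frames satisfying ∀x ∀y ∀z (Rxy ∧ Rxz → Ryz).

◇r → □◇r

This is the Euclidean property; the standard corresponding axiom is 5: ◇r → □◇r.
Suppose ◇r→□◇r is valid. Take Rxy, Rxz and set V(r)={y}. Then ◇r at x, so □◇r at x, so ◇r at z, so some w with Rzw has r; w=y, i.e. Rzy. By symmetry of the argument, Ryz.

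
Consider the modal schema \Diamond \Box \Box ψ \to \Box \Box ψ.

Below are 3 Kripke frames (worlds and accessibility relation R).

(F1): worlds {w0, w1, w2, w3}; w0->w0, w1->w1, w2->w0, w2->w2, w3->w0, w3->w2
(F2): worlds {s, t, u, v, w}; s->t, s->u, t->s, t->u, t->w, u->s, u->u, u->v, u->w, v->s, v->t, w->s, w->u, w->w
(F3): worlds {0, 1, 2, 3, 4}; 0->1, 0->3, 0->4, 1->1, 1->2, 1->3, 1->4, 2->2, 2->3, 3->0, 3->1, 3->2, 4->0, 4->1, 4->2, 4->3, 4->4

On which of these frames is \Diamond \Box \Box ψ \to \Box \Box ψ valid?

This is the axiom for a generalized confluence (Geach) condition; its first-order frame correspondent is \forall x \forall y \forall z ((xRy \wedge x R^2 z) \to \exists w (y R^2 w \wedge z = w)).
(F1): fails — w2Rw0, w2R²w2 but no w with w0R²w and w2=w.
(F2): fails — tRs, tR²t but no w* with sR²w* and t=w*.
(F3): fails — 0R3, 0R²0 but no w with 3R²w and 0=w.
Valid on no frame.

none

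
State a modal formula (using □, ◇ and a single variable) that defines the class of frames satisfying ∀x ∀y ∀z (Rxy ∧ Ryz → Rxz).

□ψ → □□ψ

A defining formula is □ψ → □□ψ (the 4 axiom).
Suppose □ψ→□□ψ is valid. Take Rxy, Ryz and set V(ψ)={w : Rxw}. Then □ψ at x, so □□ψ at x, so □ψ at y, so ψ at z, i.e. Rxz.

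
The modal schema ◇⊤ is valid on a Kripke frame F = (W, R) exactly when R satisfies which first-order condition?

Seriality

◇⊤ holds at w iff w has a successor, so frame-validity of ◇⊤ is exactly seriality. Equivalently via □A → ◇A:
Suppose □A→◇A is valid. At any x set V(A)=W. Then □A at x, so ◇A at x, so x has a successor.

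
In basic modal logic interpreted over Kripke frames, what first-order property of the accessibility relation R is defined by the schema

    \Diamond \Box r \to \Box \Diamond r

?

convergence: \forall x \forall y \forall z (Rxy \wedge Rxz \to \exists w (Ryw \wedge Rzw))

Suppose ◇□r→□◇r is valid. Take Rxy, Rxz and set V(r)={w : Ryw}. Then □r at y so ◇□r at x, so □◇r at x, so ◇r at z, giving w with Rzw and Ryw.
The converse is a direct semantic check.
Frame condition: \forall x \forall y \forall z (Rxy \wedge Rxz \to \exists w (Ryw \wedge Rzw)).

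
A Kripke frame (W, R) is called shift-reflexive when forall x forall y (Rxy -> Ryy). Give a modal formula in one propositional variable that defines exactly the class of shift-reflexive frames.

□(□s → s)

The condition is shift-reflexivity. The T□ schema □(□s → s) defines it.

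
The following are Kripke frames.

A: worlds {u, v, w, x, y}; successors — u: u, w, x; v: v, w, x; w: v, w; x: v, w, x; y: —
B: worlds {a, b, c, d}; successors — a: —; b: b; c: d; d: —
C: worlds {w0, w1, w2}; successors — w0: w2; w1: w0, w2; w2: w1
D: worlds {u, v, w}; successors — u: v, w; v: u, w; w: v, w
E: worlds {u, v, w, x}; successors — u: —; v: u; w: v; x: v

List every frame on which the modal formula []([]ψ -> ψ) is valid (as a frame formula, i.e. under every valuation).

The schema corresponds to shift-reflexivity: forall x forall y (Rxy -> Ryy).
A: ✓.
B: fails — Rcd but not Rdd.
C: fails — Rw1w2 but not Rw2w2.
D: fails — Ruv but not Rvv.
E: fails — Rvu but not Ruu.
Valid on: A.

A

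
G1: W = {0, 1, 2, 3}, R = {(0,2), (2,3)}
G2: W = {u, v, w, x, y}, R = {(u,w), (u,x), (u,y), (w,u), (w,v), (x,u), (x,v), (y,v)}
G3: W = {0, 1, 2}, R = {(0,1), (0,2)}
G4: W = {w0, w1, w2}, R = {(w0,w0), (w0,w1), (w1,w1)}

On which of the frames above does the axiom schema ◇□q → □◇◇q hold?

G4

This is the axiom for a generalized confluence (Geach) condition; its first-order frame correspondent is ∀x ∀y ∀z ((xRy ∧ xRz) → ∃w (yRw ∧ zR²w)).
G1: fails — 0R2, 0R2 but no w with 2Rw and 2R²w.
G2: fails — uRw, uRw but no t with wRt and wR²t.
G3: fails — 0R1, 0R1 but no w with 1Rw and 1R²w.
G4: holds.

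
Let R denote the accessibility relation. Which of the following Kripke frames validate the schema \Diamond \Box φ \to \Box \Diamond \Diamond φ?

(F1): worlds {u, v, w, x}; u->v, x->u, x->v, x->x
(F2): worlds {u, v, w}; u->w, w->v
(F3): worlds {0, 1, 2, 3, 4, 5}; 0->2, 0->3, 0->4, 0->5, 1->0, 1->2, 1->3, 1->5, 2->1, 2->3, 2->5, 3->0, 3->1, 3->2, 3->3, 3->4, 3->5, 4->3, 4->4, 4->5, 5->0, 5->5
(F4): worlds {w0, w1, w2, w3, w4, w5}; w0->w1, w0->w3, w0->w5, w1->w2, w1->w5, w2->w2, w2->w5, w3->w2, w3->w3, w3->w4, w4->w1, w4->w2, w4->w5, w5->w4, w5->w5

(F3), (F4)

The schema corresponds to a generalized confluence (Geach) condition: \forall x \forall y \forall z ((xRy \wedge xRz) \to \exists w (yRw \wedge z R^2 w)).
(F1): fails — uRv, uRv but no t with vRt and vR²t.
(F2): fails — uRw, uRw but no t with wRt and wR²t.
(F3): satisfies the condition.
(F4): satisfies the condition.
Valid on: (F3), (F4).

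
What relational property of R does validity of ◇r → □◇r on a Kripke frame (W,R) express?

Suppose ◇r→□◇r is valid. Take Rxy, Rxz and set V(r)={y}. Then ◇r at x, so □◇r at x, so ◇r at z, so some w with Rzw has r; w=y, i.e. Rzy. By symmetry of the argument, Ryz.

The Euclidean property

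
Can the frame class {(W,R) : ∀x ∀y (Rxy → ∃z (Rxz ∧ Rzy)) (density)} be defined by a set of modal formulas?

Definable; □□p → □p defines it

This is a Sahlqvist condition; the C4 axiom □□p → □p defines it.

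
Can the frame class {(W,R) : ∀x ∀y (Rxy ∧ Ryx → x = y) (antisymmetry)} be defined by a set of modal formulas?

Any modally definable frame class is closed under surjective bounded morphisms.
The 8-cycle (worlds 0,1,2,3,4,5,6,7 with 0→1→2→3→4→5→6→7→0) is antisymmetric. Sending even-indexed worlds to s and odd-indexed worlds to t is a surjective bounded morphism onto the two-world frame with s↔t, which is not antisymmetric.
Hence antisymmetry is not modally definable.

Not definable by any modal formula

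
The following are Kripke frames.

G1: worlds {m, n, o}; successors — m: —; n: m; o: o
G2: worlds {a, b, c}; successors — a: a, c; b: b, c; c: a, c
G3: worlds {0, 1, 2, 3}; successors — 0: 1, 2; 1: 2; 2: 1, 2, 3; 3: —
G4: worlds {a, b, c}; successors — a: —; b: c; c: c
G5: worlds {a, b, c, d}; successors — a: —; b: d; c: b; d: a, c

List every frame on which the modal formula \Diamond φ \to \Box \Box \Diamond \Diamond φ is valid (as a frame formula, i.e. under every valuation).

G1, G4

This is the axiom for a generalized confluence (Geach) condition; its first-order frame correspondent is \forall x \forall y \forall z ((xRy \wedge x R^2 z) \to \exists w (y = w \wedge z R^2 w)).
G1: holds.
G2: fails — bRb, bR²a but no w with b=w and aR²w.
G3: fails — 0R1, 0R²3 but no w with 1=w and 3R²w.
G4: holds.
G5: fails — bRd, bR²a but no w with d=w and aR²w.
Valid on: G1, G4.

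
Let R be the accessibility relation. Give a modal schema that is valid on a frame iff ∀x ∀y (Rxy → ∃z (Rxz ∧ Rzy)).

The condition is density. The C4 schema □□p → □p defines it.
Suppose □□p→□p is valid. Take Rxy and set V(p)={w : xR²w}. Then □□p at x, so □p at x, so p at y, i.e. ∃z(Rxz∧Rzy).

□□p → □p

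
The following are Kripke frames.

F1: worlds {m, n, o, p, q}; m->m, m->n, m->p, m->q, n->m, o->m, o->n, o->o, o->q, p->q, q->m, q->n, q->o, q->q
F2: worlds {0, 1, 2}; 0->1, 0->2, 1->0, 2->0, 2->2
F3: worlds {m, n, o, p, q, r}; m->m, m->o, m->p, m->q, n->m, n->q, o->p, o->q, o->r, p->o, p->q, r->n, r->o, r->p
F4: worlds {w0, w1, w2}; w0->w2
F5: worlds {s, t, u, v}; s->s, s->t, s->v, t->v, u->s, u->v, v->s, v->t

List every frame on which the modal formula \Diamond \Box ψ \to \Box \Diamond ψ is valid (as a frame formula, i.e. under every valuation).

F2

Frame correspondent (Sahlqvist): \forall x \forall y \forall z (Rxy \wedge Rxz \to \exists w (Ryw \wedge Rzw)) — i.e. convergence.
F1: fails — Rmn and Rmp but n and p have no common successor.
F2: condition met.
F3: fails — Rmo and Rmq but o and q have no common successor.
F4: fails — Rw0w2 and Rw0w2 but w2 and w2 have no common successor.
F5: fails — Rsv and Rst but v and t have no common successor.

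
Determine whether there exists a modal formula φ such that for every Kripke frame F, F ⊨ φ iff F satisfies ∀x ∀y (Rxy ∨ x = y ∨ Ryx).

If a class were modally definable it would be closed under disjoint unions (Goldblatt–Thomason).
Take 2 disjoint single-world reflexive frames: each is trivially connected, but their disjoint union has 2 worlds with no edge between distinct components, so it is not connected.
So no modal formula (or set of formulas) defines exactly the connected frames.

Not definable by any modal formula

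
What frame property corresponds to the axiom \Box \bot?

emptiness of R: \forall x \forall y \neg Rxy

This is the Ver axiom.
It corresponds to emptiness of R: \forall x \forall y \neg Rxy.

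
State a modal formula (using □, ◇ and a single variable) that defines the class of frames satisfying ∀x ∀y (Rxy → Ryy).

□(□q → q)

The condition is shift-reflexivity. The T□ schema □(□q → q) defines it.
Suppose □(□q→q) is valid. Take Rxy and set V(q)={w : Ryw}. Then at y, □q holds; since □(□q→q) at x, □q→q at y, so q at y, i.e. Ryy.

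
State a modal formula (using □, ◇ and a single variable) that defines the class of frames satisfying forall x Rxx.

The condition is reflexivity. The T schema □s → s defines it.
Suppose □s→s is valid. At any x set V(s)={w : Rxw}. Then □s holds at x, so s holds at x, i.e. Rxx.

□s → s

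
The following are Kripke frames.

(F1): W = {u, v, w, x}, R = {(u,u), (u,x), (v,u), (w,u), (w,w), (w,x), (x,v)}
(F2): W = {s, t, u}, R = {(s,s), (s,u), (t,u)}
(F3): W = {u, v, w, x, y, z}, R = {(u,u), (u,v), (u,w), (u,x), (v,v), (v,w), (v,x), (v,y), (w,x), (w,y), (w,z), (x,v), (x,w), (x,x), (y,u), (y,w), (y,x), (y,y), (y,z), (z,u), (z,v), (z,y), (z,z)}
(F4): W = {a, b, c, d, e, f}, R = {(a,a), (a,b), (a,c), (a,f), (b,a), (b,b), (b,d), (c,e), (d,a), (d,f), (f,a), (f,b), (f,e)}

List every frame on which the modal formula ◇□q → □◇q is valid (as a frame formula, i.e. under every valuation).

(F3)

This is the axiom for convergence; its first-order frame correspondent is ∀x ∀y ∀z (Rxy ∧ Rxz → ∃w (Ryw ∧ Rzw)).
(F1): fails — Ruu and Rux but u and x have no common successor.
(F2): fails — Rsu and Rsu but u and u have no common successor.
(F3): condition met.
(F4): fails — Rab and Rac but b and c have no common successor.
Valid on: (F3).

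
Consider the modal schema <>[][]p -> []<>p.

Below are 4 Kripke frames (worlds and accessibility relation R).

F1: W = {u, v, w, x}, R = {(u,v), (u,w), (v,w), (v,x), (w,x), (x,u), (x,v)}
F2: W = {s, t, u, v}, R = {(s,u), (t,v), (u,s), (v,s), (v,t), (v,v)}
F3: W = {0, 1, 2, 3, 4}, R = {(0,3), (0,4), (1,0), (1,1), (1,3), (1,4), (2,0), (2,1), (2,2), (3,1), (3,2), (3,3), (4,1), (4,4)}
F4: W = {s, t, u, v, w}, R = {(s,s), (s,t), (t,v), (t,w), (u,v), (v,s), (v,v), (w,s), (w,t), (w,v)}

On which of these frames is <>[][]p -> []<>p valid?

This is the axiom for a generalized confluence (Geach) condition; its first-order frame correspondent is forall x forall y forall z ((xRy & xRz) -> exists w (y R^2 w & zRw)).
F1: fails — uRw, uRv but no t with wR²t and vRt.
F2: fails — sRu, sRu but no w with uR²w and uRw.
F3: satisfies the condition.
F4: satisfies the condition.

F3, F4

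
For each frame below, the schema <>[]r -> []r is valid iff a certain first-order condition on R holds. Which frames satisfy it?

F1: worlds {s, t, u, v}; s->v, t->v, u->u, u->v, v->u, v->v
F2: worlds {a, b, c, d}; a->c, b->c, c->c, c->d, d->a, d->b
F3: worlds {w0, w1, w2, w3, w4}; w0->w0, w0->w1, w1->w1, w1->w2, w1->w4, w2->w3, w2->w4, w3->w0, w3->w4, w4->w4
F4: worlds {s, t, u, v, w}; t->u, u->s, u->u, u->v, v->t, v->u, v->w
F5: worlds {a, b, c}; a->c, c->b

The schema corresponds to the Euclidean property: forall x forall y forall z (Rxy & Rxz -> Ryz).
F1: condition met.
F2: fails — Rcd and Rcc but not Rdc.
F3: fails — Rw0w1 and Rw0w0 but not Rw1w0.
F4: fails — Ruv and Ruv but not Rvv.
F5: fails — Rac and Rac but not Rcc.

F1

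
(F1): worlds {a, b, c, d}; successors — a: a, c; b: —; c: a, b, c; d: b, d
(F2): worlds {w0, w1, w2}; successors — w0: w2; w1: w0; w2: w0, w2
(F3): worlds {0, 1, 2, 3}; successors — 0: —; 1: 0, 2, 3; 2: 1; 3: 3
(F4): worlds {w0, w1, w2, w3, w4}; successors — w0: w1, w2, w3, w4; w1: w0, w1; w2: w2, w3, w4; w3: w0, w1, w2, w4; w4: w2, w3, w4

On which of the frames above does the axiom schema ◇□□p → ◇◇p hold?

(F2), (F4)

This is the axiom for a generalized confluence (Geach) condition; its first-order frame correspondent is ∀x ∀y (xRy → ∃w (yR²w ∧ xR²w)).
(F1): fails — cRb but no w with bR²w and cR²w.
(F2): holds.
(F3): fails — 1R0 but no w with 0R²w and 1R²w.
(F4): holds.
Valid on: (F2), (F4).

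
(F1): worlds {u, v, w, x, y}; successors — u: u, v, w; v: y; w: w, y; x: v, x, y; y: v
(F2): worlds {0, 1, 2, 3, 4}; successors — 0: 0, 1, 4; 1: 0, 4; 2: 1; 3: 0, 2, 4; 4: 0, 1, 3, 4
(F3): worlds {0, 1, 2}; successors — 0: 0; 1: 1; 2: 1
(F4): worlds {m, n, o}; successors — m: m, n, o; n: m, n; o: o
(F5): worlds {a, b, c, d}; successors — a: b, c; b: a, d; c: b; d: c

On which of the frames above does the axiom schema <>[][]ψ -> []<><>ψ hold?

(F2), (F3), (F4)

This is the axiom for a generalized confluence (Geach) condition; its first-order frame correspondent is forall x forall y forall z ((xRy & xRz) -> exists w (y R^2 w & z R^2 w)).
(F1): fails — xRv, xRy but no t with vR²t and yR²t.
(F2): ✓.
(F3): ✓.
(F4): ✓.
(F5): fails — aRb, aRc but no w with bR²w and cR²w.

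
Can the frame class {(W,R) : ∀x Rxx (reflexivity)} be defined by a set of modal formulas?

Yes — defined by □p → p

The condition is reflexivity. A defining modal formula is □p → p.
Suppose □p→p is valid. At any x set V(p)={w : Rxw}. Then □p holds at x, so p holds at x, i.e. Rxx.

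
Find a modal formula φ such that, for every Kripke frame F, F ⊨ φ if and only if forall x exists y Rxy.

A defining formula is □s → ◇s (the D axiom).
Suppose □s→◇s is valid. At any x set V(s)=W. Then □s at x, so ◇s at x, so x has a successor.

□s → ◇s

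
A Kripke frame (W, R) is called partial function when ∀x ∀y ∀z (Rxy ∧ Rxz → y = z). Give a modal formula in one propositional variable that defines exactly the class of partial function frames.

◇p → □p

A defining formula is ◇p → □p (the CD axiom).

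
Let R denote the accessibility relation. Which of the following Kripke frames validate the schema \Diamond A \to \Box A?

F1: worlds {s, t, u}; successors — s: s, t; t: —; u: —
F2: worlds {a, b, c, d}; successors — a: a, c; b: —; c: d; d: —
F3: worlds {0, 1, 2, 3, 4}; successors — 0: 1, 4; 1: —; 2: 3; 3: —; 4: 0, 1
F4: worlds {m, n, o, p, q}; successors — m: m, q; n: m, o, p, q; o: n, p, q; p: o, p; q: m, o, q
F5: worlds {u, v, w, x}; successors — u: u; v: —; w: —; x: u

This is the axiom for partial functionality; its first-order frame correspondent is \forall x \forall y \forall z (Rxy \wedge Rxz \to y = z).
F1: fails — s sees both s and t.
F2: fails — a sees both a and c.
F3: fails — 0 sees both 1 and 4.
F4: fails — m sees both m and q.
F5: condition met.

F5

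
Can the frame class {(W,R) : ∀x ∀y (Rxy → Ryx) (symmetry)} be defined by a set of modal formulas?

Yes, by q → □◇q

This is a Sahlqvist condition; the B axiom q → □◇q defines it.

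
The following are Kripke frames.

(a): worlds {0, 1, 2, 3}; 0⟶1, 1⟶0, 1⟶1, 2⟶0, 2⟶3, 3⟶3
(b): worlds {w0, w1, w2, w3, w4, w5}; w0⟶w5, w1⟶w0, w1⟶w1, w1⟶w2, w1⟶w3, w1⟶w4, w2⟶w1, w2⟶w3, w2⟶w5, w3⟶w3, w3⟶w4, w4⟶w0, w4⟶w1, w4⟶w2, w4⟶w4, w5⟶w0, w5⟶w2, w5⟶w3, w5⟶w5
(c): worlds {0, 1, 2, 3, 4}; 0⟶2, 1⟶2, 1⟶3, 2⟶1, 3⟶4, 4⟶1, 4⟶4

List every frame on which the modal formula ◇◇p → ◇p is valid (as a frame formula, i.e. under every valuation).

The schema corresponds to a generalized confluence (Geach) condition: ∀x ∀y (xR²y → ∃w (y = w ∧ xRw)).
(a): fails — 0R²0 but no w with 0=w and 0Rw.
(b): fails — w0R²w0 but no w with w0=w and w0Rw.
(c): fails — 0R²1 but no w with 1=w and 0Rw.
Valid on no frame.

none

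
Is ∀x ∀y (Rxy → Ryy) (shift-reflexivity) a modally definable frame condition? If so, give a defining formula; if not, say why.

Yes, by □(□q → q)

This is a Sahlqvist condition; the T□ axiom □(□q → q) defines it.
Suppose □(□q→q) is valid. Take Rxy and set V(q)={w : Ryw}. Then at y, □q holds; since □(□q→q) at x, □q→q at y, so q at y, i.e. Ryy.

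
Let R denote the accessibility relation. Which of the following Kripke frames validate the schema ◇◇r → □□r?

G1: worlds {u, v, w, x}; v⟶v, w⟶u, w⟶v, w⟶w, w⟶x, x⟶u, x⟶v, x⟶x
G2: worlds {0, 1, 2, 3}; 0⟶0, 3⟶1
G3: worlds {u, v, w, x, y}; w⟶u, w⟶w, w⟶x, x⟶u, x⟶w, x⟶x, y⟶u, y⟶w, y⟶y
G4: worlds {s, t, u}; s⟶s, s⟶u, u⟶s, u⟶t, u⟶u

Frame correspondent (Sahlqvist): ∀x ∀y ∀z ((xR²y ∧ xR²z) → ∃w (y = w ∧ z = w)) — i.e. a generalized confluence (Geach) condition.
G1: fails — wR²u, wR²v but u ≠ v.
G2: holds.
G3: fails — wR²u, wR²w but u ≠ w.
G4: fails — sR²s, sR²t but s ≠ t.

G2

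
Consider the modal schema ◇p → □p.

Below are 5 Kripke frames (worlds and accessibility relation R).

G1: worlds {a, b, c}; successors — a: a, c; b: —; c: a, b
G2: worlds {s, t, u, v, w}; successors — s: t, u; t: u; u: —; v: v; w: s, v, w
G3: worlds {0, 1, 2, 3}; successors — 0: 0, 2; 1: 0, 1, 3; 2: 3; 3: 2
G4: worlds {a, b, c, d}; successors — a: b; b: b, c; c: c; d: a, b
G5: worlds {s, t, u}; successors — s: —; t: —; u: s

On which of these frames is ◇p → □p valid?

G5

The schema corresponds to partial functionality: ∀x ∀y ∀z (Rxy ∧ Rxz → y = z).
G1: fails — a sees both a and c.
G2: fails — s sees both t and u.
G3: fails — 0 sees both 0 and 2.
G4: fails — b sees both b and c.
G5: holds.
Valid on: G5.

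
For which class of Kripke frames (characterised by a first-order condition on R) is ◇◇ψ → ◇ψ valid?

transitivity

Equivalently (dual form): □ψ → □□ψ.
Suppose □ψ→□□ψ is valid. Take Rxy, Ryz and set V(ψ)={w : Rxw}. Then □ψ at x, so □□ψ at x, so □ψ at y, so ψ at z, i.e. Rxz.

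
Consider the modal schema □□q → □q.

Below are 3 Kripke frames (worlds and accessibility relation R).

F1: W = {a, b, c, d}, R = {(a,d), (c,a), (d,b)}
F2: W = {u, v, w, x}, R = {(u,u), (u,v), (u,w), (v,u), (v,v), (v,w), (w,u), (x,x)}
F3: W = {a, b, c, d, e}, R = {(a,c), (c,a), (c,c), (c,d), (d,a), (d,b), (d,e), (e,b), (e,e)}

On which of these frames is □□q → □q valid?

The schema corresponds to density: ∀x ∀y (Rxy → ∃z (Rxz ∧ Rzy)).
F1: fails — Rdb but no z with Rdz and Rzb.
F2: holds.
F3: fails — Rda but no z with Rdz and Rza.
Valid on: F2.

F2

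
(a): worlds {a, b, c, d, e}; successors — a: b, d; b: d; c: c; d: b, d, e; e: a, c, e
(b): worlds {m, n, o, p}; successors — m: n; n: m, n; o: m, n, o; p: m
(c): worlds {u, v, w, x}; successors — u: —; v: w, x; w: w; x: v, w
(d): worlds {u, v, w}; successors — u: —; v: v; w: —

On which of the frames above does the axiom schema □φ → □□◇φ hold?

This is the axiom for a generalized confluence (Geach) condition; its first-order frame correspondent is ∀x ∀z (xR²z → ∃w (xRw ∧ zRw)).
(a): fails — aR²e but no w with aRw and eRw.
(b): holds.
(c): holds.
(d): holds.

(b), (c), (d)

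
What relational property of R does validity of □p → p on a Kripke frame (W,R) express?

reflexivity: ∀x Rxx

Suppose □p→p is valid. At any x set V(p)={w : Rxw}. Then □p holds at x, so p holds at x, i.e. Rxx.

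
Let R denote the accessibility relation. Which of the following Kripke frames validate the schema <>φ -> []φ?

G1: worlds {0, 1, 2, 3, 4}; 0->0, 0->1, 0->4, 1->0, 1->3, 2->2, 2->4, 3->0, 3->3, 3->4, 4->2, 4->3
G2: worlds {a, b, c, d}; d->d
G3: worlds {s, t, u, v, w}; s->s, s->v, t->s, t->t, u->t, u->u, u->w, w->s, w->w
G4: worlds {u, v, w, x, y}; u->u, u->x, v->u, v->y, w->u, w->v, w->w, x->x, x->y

G2

Frame correspondent (Sahlqvist): forall x forall y forall z (Rxy & Rxz -> y = z) — i.e. partial functionality.
G1: fails — 0 sees both 0 and 1.
G2: holds.
G3: fails — s sees both s and v.
G4: fails — u sees both u and x.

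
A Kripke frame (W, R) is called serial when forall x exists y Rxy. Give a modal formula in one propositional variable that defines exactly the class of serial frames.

A defining formula is □ψ → ◇ψ (the D axiom).
Suppose □ψ→◇ψ is valid. At any x set V(ψ)=W. Then □ψ at x, so ◇ψ at x, so x has a successor.

□ψ → ◇ψ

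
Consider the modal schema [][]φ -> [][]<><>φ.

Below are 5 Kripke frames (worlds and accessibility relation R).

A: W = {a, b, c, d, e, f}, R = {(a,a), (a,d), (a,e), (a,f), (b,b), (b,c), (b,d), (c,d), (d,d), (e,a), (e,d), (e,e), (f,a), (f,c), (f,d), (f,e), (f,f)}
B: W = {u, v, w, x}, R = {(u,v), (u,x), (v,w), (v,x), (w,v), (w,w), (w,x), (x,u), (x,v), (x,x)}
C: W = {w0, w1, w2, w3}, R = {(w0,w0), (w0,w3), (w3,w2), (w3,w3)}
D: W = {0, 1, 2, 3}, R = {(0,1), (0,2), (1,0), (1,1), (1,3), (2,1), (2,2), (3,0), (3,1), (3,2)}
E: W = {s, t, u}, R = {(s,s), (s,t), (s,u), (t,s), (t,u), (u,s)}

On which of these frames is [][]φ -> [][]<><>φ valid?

A, B, D, E

The schema corresponds to a generalized confluence (Geach) condition: forall x forall z (x R^2 z -> exists w (x R^2 w & z R^2 w)).
A: holds.
B: holds.
C: fails — w0R²w2 but no w with w0R²w and w2R²w.
D: holds.
E: holds.
Valid on: A, B, D, E.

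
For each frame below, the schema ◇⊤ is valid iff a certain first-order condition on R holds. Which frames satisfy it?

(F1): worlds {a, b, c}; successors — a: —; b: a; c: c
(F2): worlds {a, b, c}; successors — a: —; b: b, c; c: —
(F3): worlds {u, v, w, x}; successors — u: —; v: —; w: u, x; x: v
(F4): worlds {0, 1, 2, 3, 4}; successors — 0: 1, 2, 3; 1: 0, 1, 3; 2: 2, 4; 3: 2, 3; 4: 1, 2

This is the axiom for seriality; its first-order frame correspondent is ∀x ∃y Rxy.
(F1): fails — world a has no successor.
(F2): fails — world a has no successor.
(F3): fails — world u has no successor.
(F4): condition met.

(F4)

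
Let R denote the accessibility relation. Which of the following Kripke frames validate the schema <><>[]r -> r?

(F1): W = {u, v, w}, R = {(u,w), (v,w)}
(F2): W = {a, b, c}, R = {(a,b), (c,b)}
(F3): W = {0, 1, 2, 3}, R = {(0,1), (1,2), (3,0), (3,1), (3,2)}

(F1), (F2)

This is the axiom for a generalized confluence (Geach) condition; its first-order frame correspondent is forall x forall y (x R^2 y -> exists w (yRw & x = w)).
(F1): holds.
(F2): holds.
(F3): fails — 0R²2 but no w with 2Rw and 0=w.
Valid on: (F1), (F2).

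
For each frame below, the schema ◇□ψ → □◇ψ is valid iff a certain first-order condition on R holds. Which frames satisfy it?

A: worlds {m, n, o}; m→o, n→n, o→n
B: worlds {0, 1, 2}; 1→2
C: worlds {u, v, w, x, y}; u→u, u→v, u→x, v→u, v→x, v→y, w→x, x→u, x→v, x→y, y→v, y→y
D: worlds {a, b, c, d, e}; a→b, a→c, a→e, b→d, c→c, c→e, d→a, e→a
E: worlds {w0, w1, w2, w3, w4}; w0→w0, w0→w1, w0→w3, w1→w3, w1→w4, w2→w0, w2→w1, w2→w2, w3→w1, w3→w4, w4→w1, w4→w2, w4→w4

The schema corresponds to convergence: ∀x ∀y ∀z (Rxy ∧ Rxz → ∃w (Ryw ∧ Rzw)).
A: holds.
B: fails — R12 and R12 but 2 and 2 have no common successor.
C: holds.
D: fails — Rab and Rae but b and e have no common successor.
E: fails — Rw2w1 and Rw2w2 but w1 and w2 have no common successor.

A, C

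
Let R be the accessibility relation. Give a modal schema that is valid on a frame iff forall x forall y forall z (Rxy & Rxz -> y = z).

◇r → □r

This is partial functionality; the standard corresponding axiom is CD: ◇r → □r.
Suppose ◇r→□r is valid. Take Rxy, Rxz and set V(r)={y}. Then ◇r at x, so □r at x, so r at z, i.e. z=y.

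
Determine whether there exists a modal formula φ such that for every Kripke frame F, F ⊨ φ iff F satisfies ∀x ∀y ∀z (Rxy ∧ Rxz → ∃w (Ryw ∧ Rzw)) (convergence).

Definable; ◇□q → □◇q defines it

This is a Sahlqvist condition; the .2 axiom ◇□q → □◇q defines it.
Suppose ◇□q→□◇q is valid. Take Rxy, Rxz and set V(q)={w : Ryw}. Then □q at y so ◇□q at x, so □◇q at x, so ◇q at z, giving w with Rzw and Ryw.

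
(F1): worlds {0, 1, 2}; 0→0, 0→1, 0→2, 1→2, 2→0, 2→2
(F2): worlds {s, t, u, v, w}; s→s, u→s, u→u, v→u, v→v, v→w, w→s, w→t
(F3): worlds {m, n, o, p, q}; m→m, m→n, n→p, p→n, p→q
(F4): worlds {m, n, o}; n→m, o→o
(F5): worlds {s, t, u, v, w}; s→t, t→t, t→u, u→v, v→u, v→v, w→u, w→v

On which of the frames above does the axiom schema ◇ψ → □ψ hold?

Frame correspondent (Sahlqvist): ∀x ∀y ∀z (Rxy ∧ Rxz → y = z) — i.e. partial functionality.
(F1): fails — 0 sees both 0 and 1.
(F2): fails — u sees both s and u.
(F3): fails — m sees both m and n.
(F4): satisfies the condition.
(F5): fails — t sees both t and u.

(F4)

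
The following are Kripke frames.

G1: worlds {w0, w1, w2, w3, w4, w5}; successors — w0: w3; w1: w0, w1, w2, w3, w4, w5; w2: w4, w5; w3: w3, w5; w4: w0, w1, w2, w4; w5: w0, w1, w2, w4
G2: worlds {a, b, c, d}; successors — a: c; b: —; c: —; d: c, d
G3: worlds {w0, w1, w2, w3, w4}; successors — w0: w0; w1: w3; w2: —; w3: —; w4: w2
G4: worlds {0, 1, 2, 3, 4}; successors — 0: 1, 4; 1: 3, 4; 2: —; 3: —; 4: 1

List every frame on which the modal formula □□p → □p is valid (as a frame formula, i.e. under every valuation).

none

This is the axiom for density; its first-order frame correspondent is ∀x ∀y (Rxy → ∃z (Rxz ∧ Rzy)).
G1: fails — Rw2w5 but no z with Rw2z and Rzw5.
G2: fails — Rac but no z with Raz and Rzc.
G3: fails — Rw1w3 but no z with Rw1z and Rzw3.
G4: fails — R14 but no z with R1z and Rz4.
Valid on no frame.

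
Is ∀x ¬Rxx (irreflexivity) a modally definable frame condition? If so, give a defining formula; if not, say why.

No

Modal frame validity is preserved under surjective bounded morphisms.
The 5-cycle (worlds s,t,u,v,w with s→t→u→v→w→s) is irreflexive, and the map sending every world to a single reflexive point • is a surjective bounded morphism (forth: every edge maps to (•,•); back: every world has a successor). So any modal formula valid on the 5-cycle is also valid on the reflexive point, which is not irreflexive.
So the class is not modally definable.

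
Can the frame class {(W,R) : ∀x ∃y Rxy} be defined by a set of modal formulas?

This is a Sahlqvist condition; the D axiom □p → ◇p defines it.

Yes, by □p → ◇p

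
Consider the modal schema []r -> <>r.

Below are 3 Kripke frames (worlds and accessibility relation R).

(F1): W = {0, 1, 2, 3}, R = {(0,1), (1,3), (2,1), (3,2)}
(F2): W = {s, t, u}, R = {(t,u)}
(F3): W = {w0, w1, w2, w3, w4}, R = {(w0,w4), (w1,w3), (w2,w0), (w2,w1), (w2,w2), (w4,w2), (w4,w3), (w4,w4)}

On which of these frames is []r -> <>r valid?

Frame correspondent (Sahlqvist): forall x exists y Rxy — i.e. seriality.
(F1): satisfies the condition.
(F2): fails — world s has no successor.
(F3): fails — world w3 has no successor.
Valid on: (F1).

(F1)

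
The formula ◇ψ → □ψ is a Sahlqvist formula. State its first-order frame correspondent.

Suppose ◇ψ→□ψ is valid. Take Rxy, Rxz and set V(ψ)={y}. Then ◇ψ at x, so □ψ at x, so ψ at z, i.e. z=y.
The converse is a direct semantic check.
So the correspondent is partial functionality.

partial functionality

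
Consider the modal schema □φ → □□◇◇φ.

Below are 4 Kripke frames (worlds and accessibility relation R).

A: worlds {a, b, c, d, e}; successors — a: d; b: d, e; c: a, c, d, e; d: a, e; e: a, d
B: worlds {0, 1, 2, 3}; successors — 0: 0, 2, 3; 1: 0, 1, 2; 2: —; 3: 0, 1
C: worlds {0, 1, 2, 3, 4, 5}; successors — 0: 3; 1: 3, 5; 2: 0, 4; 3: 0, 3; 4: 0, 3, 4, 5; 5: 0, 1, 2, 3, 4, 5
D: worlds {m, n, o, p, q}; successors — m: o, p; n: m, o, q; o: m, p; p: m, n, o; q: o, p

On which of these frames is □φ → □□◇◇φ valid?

The schema corresponds to a generalized confluence (Geach) condition: ∀x ∀z (xR²z → ∃w (xRw ∧ zR²w)).
A: fails — aR²a but no w with aRw and aR²w.
B: fails — 0R²2 but no w with 0Rw and 2R²w.
C: condition met.
D: condition met.
Valid on: C, D.

C, D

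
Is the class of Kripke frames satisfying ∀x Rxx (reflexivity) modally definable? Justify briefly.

Yes — defined by □r → r

This is a Sahlqvist condition; the T axiom □r → r defines it.
Suppose □r→r is valid. At any x set V(r)={w : Rxw}. Then □r holds at x, so r holds at x, i.e. Rxx.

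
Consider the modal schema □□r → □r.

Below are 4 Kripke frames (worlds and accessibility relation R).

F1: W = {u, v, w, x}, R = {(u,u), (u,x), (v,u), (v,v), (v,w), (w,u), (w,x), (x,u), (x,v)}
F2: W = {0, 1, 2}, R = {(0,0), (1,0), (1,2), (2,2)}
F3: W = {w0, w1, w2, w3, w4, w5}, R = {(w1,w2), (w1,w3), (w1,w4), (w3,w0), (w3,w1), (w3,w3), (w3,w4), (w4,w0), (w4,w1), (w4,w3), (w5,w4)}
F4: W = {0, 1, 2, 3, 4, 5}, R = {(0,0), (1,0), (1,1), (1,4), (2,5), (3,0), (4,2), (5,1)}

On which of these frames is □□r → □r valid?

F1, F2

This is the axiom for density; its first-order frame correspondent is ∀x ∀y (Rxy → ∃z (Rxz ∧ Rzy)).
F1: ✓.
F2: ✓.
F3: fails — Rw1w2 but no z with Rw1z and Rzw2.
F4: fails — R25 but no z with R2z and Rz5.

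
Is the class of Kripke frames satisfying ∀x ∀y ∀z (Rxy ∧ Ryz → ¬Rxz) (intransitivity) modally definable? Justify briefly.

No — not modally definable

If a class were modally definable it would be closed under surjective bounded morphisms (Goldblatt–Thomason).
The 5-cycle (worlds a,b,c,d,e with a→b→c→d→e→a) is intransitive. Mapping every world to a single reflexive point • is a surjective bounded morphism; the reflexive point is not intransitive (R••∧R•• but R••).
Hence intransitivity is not modally definable.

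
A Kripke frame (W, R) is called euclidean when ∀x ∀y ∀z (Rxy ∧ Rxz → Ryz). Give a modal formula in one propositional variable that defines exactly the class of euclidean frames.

◇s → □◇s

The condition is the Euclidean property. The 5 schema ◇s → □◇s defines it.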